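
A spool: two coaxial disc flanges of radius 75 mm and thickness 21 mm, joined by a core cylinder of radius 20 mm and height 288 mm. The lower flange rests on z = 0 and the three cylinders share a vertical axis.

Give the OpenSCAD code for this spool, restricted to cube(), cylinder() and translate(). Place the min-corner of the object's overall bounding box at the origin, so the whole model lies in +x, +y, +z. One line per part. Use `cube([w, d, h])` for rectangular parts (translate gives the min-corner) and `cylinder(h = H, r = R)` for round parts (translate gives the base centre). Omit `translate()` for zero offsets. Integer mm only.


translate([75, 75, 0]) cylinder(h = 21, r = 75);
translate([75, 75, 21]) cylinder(h = 288, r = 20);
translate([75, 75, 309]) cylinder(h = 21, r = 75);


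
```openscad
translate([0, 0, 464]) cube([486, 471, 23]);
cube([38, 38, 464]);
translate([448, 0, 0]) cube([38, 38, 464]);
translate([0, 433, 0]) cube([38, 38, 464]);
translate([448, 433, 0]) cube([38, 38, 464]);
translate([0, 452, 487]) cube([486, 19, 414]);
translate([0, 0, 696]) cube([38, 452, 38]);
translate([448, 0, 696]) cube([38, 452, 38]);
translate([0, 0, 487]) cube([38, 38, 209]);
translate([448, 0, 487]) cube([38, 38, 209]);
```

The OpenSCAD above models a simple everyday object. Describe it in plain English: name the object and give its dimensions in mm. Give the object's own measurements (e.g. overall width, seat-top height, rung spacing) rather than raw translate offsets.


A chair. The seat is a 486×471×23 mm slab with its top at z = 487 mm, on four 38×38 mm corner legs (flush with the seat edges, standing on z = 0). A flat backrest 19 mm thick, 414 mm tall, spans the full seat width and rises from the seat top along its +y edge, rear face flush with the rear of the seat. Two armrests of 38×38 mm section run along each side from the seat's front edge to the front of the backrest, top faces 247 mm above the seat top and outer faces flush with the seat's x-edges; a 38×38 mm post under the front of each armrest stands on the seat at the front corner.


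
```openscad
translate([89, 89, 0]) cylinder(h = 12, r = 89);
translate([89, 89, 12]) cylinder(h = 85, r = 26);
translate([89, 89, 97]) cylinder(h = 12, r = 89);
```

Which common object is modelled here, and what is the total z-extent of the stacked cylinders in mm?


A spool. The overall height is 109 mm.

Three coaxial cylinders, large–small–large — a spool. Two 12 mm flanges and a 85 mm core give 12 + 85 + 12 = 109 mm.


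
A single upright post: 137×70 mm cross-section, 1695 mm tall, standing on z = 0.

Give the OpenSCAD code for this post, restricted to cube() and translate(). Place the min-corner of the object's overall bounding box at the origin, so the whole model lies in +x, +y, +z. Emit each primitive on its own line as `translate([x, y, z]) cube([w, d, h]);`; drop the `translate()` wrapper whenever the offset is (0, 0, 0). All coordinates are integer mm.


cube([137, 70, 1695]);


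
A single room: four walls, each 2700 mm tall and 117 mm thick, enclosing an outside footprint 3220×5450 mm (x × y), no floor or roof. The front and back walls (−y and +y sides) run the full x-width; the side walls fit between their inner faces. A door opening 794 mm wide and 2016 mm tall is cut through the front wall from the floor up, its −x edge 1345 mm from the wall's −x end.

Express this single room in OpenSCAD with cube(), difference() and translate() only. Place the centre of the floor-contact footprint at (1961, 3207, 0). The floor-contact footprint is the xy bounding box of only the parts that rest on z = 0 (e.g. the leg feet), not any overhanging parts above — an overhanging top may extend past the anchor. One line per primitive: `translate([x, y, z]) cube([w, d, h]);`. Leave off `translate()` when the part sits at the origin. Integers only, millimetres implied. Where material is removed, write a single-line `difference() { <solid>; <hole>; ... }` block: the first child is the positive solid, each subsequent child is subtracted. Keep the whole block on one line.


difference() { translate([351, 482, 0]) cube([3220, 117, 2700]); translate([1696, 482, 0]) cube([794, 117, 2016]); }
translate([351, 5815, 0]) cube([3220, 117, 2700]);
translate([351, 599, 0]) cube([117, 5216, 2700]);
translate([3454, 599, 0]) cube([117, 5216, 2700]);


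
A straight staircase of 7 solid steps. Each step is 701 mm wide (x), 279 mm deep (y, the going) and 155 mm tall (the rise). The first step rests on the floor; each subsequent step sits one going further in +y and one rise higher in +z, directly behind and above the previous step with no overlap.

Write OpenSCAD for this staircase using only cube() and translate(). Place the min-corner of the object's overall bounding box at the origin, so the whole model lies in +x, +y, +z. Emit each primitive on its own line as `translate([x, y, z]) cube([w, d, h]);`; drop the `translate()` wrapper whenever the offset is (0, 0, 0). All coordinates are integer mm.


cube([701, 279, 155]);
translate([0, 279, 155]) cube([701, 279, 155]);
translate([0, 558, 310]) cube([701, 279, 155]);
translate([0, 837, 465]) cube([701, 279, 155]);
translate([0, 1116, 620]) cube([701, 279, 155]);
translate([0, 1395, 775]) cube([701, 279, 155]);
translate([0, 1674, 930]) cube([701, 279, 155]);


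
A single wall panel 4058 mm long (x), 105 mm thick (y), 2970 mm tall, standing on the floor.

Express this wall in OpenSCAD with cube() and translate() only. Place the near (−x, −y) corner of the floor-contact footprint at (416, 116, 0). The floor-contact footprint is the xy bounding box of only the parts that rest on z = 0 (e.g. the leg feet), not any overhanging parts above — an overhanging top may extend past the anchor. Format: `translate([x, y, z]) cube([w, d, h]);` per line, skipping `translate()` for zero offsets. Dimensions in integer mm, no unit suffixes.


translate([416, 116, 0]) cube([4058, 105, 2970]);


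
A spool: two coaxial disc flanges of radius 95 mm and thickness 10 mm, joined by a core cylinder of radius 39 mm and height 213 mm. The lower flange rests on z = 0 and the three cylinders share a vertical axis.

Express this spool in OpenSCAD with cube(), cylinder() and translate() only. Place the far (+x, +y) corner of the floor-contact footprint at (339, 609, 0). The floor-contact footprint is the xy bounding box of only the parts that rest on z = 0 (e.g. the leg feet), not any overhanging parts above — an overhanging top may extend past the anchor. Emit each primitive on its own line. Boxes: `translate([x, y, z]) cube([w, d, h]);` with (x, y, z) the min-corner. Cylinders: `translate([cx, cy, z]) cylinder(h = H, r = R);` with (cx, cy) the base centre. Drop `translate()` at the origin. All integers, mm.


translate([244, 514, 0]) cylinder(h = 10, r = 95);
translate([244, 514, 10]) cylinder(h = 213, r = 39);
translate([244, 514, 223]) cylinder(h = 10, r = 95);


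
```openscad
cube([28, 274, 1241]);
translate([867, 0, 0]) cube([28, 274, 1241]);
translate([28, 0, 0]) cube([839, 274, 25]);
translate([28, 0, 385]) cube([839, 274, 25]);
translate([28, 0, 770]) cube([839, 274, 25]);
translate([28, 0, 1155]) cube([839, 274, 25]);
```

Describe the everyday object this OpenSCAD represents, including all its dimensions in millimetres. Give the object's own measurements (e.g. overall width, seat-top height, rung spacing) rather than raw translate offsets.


An open bookshelf. Two side panels, each 28 mm thick, 274 mm deep and 1241 mm tall, stand 895 mm apart (outside-to-outside). Between them sit 4 shelves, each 25 mm thick and 274 mm deep, spanning the full gap between the sides. The bottom shelf rests on the floor (its underside at z = 0) and the clear gap between one shelf's top and the next shelf's underside is 360 mm.


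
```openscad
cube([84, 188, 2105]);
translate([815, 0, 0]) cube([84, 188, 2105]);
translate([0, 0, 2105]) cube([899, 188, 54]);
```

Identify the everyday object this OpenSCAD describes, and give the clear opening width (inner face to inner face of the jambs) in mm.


A door frame. The clear opening width is 731 mm.

Two 2105 mm tall posts with a header on top — a door frame. The left jamb is 84 mm wide at x = 0; the right jamb starts at x = 815. The clear opening is 815 − 84 = 731 mm.


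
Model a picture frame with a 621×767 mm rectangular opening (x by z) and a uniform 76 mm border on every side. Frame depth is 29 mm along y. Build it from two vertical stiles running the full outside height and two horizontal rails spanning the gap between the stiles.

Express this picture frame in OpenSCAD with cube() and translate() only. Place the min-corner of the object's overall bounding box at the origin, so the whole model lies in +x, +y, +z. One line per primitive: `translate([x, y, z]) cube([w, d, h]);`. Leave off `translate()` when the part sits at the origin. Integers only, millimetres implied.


cube([76, 29, 919]);
translate([697, 0, 0]) cube([76, 29, 919]);
translate([76, 0, 0]) cube([621, 29, 76]);
translate([76, 0, 843]) cube([621, 29, 76]);


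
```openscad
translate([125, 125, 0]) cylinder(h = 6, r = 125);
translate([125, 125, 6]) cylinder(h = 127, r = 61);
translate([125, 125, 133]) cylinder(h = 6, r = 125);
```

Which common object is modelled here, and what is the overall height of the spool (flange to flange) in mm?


A spool. The overall height is 139 mm.

Three coaxial cylinders, large–small–large — a spool. Two 6 mm flanges and a 127 mm core give 6 + 127 + 6 = 139 mm.


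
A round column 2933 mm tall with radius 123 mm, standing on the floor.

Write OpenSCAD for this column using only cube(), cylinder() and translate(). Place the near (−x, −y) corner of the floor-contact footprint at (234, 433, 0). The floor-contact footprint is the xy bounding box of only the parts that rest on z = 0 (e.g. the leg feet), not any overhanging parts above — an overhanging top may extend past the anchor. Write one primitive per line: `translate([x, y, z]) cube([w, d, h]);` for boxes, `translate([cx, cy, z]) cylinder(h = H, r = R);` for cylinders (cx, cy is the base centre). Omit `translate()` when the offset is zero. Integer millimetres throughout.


translate([357, 556, 0]) cylinder(h = 2933, r = 123);


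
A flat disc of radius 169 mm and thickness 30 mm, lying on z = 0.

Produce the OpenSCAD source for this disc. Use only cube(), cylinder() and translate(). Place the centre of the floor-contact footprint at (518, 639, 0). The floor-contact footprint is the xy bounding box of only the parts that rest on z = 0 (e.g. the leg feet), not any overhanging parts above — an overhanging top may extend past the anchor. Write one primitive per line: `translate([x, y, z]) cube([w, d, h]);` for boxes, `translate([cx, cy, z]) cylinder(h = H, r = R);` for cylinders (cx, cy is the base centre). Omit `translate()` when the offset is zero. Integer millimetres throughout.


translate([518, 639, 0]) cylinder(h = 30, r = 169);


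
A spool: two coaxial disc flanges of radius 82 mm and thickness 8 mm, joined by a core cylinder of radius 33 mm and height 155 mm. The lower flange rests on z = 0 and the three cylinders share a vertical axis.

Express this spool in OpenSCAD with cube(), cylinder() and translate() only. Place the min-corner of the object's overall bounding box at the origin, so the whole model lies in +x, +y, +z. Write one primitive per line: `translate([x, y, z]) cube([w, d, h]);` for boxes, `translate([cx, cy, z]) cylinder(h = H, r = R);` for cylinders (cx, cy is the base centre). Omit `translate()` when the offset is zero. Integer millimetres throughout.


translate([82, 82, 0]) cylinder(h = 8, r = 82);
translate([82, 82, 8]) cylinder(h = 155, r = 33);
translate([82, 82, 163]) cylinder(h = 8, r = 82);


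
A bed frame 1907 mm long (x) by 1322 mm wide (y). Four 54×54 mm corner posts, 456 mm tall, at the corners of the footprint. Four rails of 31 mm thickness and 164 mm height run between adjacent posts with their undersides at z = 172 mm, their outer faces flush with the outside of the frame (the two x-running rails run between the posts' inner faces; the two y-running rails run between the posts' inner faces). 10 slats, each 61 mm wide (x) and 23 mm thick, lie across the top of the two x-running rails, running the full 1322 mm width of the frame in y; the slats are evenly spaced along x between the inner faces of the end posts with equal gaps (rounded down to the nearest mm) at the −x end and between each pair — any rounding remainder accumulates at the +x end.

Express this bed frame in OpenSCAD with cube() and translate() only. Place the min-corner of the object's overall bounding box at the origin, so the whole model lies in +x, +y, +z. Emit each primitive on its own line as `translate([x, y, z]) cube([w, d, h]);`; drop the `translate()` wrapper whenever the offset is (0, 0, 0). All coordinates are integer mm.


// slat z = rail_z + rail_h = 172 + 164 = 336
// slat gap = ⌊(1799 − 10·61) / 11⌋ = 108
cube([54, 54, 456]);
translate([0, 1268, 0]) cube([54, 54, 456]);
translate([1853, 0, 0]) cube([54, 54, 456]);
translate([1853, 1268, 0]) cube([54, 54, 456]);
translate([54, 0, 172]) cube([1799, 31, 164]);
translate([54, 1291, 172]) cube([1799, 31, 164]);
translate([0, 54, 172]) cube([31, 1214, 164]);
translate([1876, 54, 172]) cube([31, 1214, 164]);
translate([162, 0, 336]) cube([61, 1322, 23]);
translate([331, 0, 336]) cube([61, 1322, 23]);
translate([500, 0, 336]) cube([61, 1322, 23]);
translate([669, 0, 336]) cube([61, 1322, 23]);
translate([838, 0, 336]) cube([61, 1322, 23]);
translate([1007, 0, 336]) cube([61, 1322, 23]);
translate([1176, 0, 336]) cube([61, 1322, 23]);
translate([1345, 0, 336]) cube([61, 1322, 23]);
translate([1514, 0, 336]) cube([61, 1322, 23]);
translate([1683, 0, 336]) cube([61, 1322, 23]);


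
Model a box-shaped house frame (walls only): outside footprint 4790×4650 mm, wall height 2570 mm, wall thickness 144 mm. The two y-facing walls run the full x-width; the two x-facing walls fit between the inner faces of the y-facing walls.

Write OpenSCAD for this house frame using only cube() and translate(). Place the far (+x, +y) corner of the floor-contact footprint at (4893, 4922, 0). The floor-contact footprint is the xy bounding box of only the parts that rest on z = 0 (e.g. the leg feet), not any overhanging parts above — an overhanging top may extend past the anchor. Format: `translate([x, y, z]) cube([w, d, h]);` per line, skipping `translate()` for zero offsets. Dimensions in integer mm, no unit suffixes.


translate([103, 272, 0]) cube([4790, 144, 2570]);
translate([103, 4778, 0]) cube([4790, 144, 2570]);
translate([103, 416, 0]) cube([144, 4362, 2570]);
translate([4749, 416, 0]) cube([144, 4362, 2570]);


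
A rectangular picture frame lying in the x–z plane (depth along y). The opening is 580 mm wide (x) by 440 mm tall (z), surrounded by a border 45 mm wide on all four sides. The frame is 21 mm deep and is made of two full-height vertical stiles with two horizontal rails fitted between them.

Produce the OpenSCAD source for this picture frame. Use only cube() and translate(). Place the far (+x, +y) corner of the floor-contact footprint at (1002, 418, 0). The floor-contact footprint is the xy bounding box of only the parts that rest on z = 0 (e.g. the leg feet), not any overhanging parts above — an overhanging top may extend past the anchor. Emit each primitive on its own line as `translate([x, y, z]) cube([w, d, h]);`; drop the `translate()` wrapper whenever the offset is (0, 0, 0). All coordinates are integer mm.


translate([332, 397, 0]) cube([45, 21, 530]);
translate([957, 397, 0]) cube([45, 21, 530]);
translate([377, 397, 0]) cube([580, 21, 45]);
translate([377, 397, 485]) cube([580, 21, 45]);


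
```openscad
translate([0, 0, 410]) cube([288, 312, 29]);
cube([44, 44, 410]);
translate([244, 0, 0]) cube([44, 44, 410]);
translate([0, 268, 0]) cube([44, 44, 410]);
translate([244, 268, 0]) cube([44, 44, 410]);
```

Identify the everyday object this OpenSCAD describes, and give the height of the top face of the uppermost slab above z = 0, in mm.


A stool. The seat height is 439 mm.

A 288×312×29 slab at z = 410 on four corner posts — a stool. The seat top is 410 + 29 = 439 mm.


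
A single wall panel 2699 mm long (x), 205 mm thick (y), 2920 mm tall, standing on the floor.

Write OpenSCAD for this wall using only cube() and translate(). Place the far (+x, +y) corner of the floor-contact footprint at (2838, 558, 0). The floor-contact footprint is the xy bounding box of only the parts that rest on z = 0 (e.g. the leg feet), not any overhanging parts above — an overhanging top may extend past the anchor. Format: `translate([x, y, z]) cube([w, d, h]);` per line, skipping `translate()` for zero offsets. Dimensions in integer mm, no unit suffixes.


translate([139, 353, 0]) cube([2699, 205, 2920]);


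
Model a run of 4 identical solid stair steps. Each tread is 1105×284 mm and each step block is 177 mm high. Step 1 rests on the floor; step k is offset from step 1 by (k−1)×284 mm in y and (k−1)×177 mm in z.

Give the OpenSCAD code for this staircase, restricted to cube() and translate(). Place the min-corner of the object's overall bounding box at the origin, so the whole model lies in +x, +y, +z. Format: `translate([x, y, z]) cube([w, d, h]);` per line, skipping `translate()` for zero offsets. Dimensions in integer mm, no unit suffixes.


cube([1105, 284, 177]);
translate([0, 284, 177]) cube([1105, 284, 177]);
translate([0, 568, 354]) cube([1105, 284, 177]);
translate([0, 852, 531]) cube([1105, 284, 177]);


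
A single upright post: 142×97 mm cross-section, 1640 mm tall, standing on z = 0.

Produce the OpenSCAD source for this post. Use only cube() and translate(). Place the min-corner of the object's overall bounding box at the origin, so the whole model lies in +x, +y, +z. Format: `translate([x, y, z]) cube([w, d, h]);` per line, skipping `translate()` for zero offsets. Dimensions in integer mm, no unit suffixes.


cube([142, 97, 1640]);


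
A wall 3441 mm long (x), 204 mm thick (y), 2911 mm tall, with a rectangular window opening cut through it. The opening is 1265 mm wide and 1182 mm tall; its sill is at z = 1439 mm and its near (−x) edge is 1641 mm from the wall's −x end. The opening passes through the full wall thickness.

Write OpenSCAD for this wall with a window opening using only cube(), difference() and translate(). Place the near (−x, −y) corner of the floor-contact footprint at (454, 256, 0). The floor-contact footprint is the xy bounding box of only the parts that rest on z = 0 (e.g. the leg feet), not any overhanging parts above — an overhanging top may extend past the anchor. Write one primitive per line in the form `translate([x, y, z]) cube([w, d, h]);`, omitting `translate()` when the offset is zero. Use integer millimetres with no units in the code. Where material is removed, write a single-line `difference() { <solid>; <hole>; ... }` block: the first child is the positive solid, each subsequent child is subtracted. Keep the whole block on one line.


difference() { translate([454, 256, 0]) cube([3441, 204, 2911]); translate([2095, 256, 1439]) cube([1265, 204, 1182]); }


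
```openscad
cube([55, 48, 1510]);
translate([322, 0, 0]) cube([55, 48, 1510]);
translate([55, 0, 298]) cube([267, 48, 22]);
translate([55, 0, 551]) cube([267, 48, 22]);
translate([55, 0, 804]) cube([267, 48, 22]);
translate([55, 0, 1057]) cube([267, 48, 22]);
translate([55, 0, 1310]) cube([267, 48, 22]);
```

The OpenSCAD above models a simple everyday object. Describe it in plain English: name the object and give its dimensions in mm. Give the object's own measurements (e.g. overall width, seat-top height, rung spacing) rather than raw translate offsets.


A straight ladder. Two 55×48 mm vertical rails, 1510 mm tall, stand 377 mm apart (outside-to-outside) with their front faces coplanar on the −y side. 5 rungs, each 48 mm deep and 22 mm tall, span between the inner faces of the rails, front faces flush with the rails. The lowest rung's underside is at z = 298 mm and rungs are spaced 253 mm apart (underside to underside).


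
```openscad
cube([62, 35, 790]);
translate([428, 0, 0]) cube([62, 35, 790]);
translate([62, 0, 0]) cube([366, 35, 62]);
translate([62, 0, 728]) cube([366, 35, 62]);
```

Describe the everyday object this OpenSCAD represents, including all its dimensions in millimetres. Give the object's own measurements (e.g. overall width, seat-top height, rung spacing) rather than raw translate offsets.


A rectangular picture frame lying in the x–z plane (depth along y). The opening is 366 mm wide (x) by 666 mm tall (z), surrounded by a border 62 mm wide on all four sides. The frame is 35 mm deep and is made of two full-height vertical stiles with two horizontal rails fitted between them.


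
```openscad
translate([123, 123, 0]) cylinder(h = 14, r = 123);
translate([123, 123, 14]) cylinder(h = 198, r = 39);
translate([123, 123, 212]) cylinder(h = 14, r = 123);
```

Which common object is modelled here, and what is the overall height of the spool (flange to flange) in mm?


A spool. The overall height is 226 mm.

Three coaxial cylinders, large–small–large — a spool. Two 14 mm flanges and a 198 mm core give 14 + 198 + 14 = 226 mm.


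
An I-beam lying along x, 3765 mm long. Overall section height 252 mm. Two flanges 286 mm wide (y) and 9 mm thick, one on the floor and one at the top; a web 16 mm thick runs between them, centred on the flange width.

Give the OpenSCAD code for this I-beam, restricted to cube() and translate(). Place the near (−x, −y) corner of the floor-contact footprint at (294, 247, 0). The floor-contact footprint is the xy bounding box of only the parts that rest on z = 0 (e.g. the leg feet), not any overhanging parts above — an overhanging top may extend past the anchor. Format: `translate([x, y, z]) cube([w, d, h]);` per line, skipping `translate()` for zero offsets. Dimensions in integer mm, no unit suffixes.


translate([294, 247, 0]) cube([3765, 286, 9]);
translate([294, 382, 9]) cube([3765, 16, 234]);
translate([294, 247, 243]) cube([3765, 286, 9]);


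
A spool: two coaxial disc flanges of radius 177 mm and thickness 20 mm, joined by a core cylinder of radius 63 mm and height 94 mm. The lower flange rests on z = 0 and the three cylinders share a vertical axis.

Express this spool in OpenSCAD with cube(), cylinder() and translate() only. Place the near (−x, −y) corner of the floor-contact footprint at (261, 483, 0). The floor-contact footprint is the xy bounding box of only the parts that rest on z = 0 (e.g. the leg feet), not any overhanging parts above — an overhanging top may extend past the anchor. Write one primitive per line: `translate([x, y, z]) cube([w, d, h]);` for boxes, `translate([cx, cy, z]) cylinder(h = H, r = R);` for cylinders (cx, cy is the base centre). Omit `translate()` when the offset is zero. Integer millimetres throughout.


translate([438, 660, 0]) cylinder(h = 20, r = 177);
translate([438, 660, 20]) cylinder(h = 94, r = 63);
translate([438, 660, 114]) cylinder(h = 20, r = 177);


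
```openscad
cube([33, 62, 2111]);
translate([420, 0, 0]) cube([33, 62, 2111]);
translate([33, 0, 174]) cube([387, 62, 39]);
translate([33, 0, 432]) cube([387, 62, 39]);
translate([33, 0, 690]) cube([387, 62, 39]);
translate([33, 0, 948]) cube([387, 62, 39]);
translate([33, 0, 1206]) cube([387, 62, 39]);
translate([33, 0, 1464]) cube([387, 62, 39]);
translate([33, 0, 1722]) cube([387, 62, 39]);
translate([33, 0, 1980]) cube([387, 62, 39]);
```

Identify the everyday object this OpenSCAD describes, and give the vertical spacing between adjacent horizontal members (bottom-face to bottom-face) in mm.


A ladder. The rung spacing is 258 mm.

Two tall 33×62 posts with 8 short bars between them — a ladder. Adjacent rungs sit at z = 174 and z = 432, so the spacing is 432 − 174 = 258 mm.


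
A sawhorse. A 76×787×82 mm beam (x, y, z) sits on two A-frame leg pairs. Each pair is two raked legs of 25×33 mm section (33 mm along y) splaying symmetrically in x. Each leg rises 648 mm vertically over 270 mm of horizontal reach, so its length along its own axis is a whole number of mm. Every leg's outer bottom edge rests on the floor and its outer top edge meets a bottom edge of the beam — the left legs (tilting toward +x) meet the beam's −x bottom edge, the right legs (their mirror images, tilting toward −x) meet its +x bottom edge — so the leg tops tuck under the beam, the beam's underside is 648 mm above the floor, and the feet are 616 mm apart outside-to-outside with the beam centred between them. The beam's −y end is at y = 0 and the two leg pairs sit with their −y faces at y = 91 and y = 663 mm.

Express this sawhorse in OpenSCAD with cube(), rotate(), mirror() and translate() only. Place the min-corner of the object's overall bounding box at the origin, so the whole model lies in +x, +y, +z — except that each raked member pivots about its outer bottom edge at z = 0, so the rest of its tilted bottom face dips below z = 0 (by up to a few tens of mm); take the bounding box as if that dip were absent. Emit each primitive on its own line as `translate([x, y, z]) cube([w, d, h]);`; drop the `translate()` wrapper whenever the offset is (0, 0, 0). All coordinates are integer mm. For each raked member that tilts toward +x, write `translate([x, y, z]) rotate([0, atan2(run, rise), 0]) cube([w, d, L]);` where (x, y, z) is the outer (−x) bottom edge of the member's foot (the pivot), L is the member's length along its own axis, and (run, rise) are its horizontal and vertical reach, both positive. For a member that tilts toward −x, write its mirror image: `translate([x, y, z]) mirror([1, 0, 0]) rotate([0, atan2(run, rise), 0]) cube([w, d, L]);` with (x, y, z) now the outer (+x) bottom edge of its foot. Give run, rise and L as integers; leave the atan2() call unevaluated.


translate([270, 0, 648]) cube([76, 787, 82]);
translate([0, 91, 0]) rotate([0, atan2(270, 648), 0]) cube([25, 33, 702]);
translate([616, 91, 0]) mirror([1, 0, 0]) rotate([0, atan2(270, 648), 0]) cube([25, 33, 702]);
translate([0, 663, 0]) rotate([0, atan2(270, 648), 0]) cube([25, 33, 702]);
translate([616, 663, 0]) mirror([1, 0, 0]) rotate([0, atan2(270, 648), 0]) cube([25, 33, 702]);


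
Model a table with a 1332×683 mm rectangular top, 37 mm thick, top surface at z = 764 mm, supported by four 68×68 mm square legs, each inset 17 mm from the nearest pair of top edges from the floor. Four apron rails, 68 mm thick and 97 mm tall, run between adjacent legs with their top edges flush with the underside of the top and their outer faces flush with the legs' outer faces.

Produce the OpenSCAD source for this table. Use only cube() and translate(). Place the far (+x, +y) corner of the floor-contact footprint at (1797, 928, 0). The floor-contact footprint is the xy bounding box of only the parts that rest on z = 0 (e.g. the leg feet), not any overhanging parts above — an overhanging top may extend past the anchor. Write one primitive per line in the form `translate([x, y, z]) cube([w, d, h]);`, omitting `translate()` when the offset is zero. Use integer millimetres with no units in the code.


translate([482, 262, 727]) cube([1332, 683, 37]);
translate([499, 279, 0]) cube([68, 68, 727]);
translate([1729, 279, 0]) cube([68, 68, 727]);
translate([499, 860, 0]) cube([68, 68, 727]);
translate([1729, 860, 0]) cube([68, 68, 727]);
translate([567, 279, 630]) cube([1162, 68, 97]);
translate([567, 860, 630]) cube([1162, 68, 97]);
translate([499, 347, 630]) cube([68, 513, 97]);
translate([1729, 347, 630]) cube([68, 513, 97]);


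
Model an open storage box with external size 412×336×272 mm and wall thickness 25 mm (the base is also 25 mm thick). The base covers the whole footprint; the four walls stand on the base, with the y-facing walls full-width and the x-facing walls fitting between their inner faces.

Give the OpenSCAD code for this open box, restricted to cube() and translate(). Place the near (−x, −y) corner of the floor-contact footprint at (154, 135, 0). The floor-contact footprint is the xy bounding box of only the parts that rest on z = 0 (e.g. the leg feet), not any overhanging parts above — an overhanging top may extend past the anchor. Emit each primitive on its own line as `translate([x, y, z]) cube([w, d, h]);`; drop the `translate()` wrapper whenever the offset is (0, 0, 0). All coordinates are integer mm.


translate([154, 135, 0]) cube([412, 336, 25]);
translate([154, 135, 25]) cube([412, 25, 247]);
translate([154, 446, 25]) cube([412, 25, 247]);
translate([154, 160, 25]) cube([25, 286, 247]);
translate([541, 160, 25]) cube([25, 286, 247]);


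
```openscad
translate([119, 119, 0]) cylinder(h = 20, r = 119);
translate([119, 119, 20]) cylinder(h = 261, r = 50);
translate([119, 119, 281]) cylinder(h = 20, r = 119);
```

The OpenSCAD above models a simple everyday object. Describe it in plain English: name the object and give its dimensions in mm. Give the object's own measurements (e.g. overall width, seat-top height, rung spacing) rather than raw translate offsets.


A spool: two coaxial disc flanges of radius 119 mm and thickness 20 mm, joined by a core cylinder of radius 50 mm and height 261 mm. The lower flange rests on z = 0 and the three cylinders share a vertical axis.


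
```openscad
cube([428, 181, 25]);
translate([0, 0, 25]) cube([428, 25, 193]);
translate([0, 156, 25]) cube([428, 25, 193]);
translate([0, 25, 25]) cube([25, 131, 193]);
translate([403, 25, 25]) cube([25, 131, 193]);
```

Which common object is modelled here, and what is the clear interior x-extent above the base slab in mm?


An open box. The internal width is 378 mm.

A 428×181 base slab with four walls standing on it — an open box. The base is 428 mm wide and the walls are 25 mm thick, so the internal width is 428 − 2 × 25 = 378 mm.


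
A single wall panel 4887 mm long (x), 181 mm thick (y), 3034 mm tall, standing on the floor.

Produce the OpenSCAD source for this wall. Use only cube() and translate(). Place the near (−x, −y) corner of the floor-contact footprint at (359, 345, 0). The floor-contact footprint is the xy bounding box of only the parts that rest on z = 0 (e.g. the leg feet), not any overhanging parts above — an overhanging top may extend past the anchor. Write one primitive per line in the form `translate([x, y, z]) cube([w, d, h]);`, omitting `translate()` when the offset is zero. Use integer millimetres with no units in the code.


translate([359, 345, 0]) cube([4887, 181, 3034]);


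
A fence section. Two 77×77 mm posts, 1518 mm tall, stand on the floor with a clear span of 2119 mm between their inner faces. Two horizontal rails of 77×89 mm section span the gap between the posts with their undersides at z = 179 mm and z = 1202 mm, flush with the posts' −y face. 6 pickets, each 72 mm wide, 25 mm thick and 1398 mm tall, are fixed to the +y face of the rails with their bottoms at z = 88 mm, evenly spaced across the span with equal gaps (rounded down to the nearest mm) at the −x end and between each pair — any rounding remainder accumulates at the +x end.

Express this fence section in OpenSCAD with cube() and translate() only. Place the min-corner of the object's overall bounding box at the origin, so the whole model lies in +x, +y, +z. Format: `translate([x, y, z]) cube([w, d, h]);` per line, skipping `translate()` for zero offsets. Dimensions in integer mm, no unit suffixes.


cube([77, 77, 1518]);
translate([2196, 0, 0]) cube([77, 77, 1518]);
translate([77, 0, 179]) cube([2119, 77, 89]);
translate([77, 0, 1202]) cube([2119, 77, 89]);
translate([318, 77, 88]) cube([72, 25, 1398]);
translate([631, 77, 88]) cube([72, 25, 1398]);
translate([944, 77, 88]) cube([72, 25, 1398]);
translate([1257, 77, 88]) cube([72, 25, 1398]);
translate([1570, 77, 88]) cube([72, 25, 1398]);
translate([1883, 77, 88]) cube([72, 25, 1398]);


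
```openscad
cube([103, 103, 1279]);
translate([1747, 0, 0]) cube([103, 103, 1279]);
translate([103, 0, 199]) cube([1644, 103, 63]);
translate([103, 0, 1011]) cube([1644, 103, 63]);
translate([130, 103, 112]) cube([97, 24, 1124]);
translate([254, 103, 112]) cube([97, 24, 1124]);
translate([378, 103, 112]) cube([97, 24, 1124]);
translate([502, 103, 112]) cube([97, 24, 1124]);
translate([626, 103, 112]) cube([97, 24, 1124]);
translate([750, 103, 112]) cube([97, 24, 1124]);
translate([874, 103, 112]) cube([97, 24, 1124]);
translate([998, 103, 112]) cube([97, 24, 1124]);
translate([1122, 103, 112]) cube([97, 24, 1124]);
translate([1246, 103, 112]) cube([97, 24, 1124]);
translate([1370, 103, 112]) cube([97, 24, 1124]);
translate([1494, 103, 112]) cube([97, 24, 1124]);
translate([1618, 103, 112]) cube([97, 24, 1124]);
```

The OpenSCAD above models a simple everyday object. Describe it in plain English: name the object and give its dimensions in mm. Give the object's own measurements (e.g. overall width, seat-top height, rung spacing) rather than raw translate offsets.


A fence section. Two 103×103 mm posts, 1279 mm tall, stand on the floor with a clear span of 1644 mm between their inner faces. Two horizontal rails of 103×63 mm section span the gap between the posts with their undersides at z = 199 mm and z = 1011 mm, flush with the posts' −y face. 13 pickets, each 97 mm wide, 24 mm thick and 1124 mm tall, are fixed to the +y face of the rails with their bottoms at z = 112 mm, spaced across the span with a 27 mm gap after the −x post and between neighbouring pickets, with 32 mm left before the +x post.


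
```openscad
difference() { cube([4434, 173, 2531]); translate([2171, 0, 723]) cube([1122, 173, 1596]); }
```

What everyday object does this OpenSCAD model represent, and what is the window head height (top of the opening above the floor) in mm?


A wall with a window opening. The window head height is 2319 mm.

A wall with a rectangular opening subtracted — a window. Sill at z = 723, opening 1596 mm tall, so the head is at 723 + 1596 = 2319 mm.


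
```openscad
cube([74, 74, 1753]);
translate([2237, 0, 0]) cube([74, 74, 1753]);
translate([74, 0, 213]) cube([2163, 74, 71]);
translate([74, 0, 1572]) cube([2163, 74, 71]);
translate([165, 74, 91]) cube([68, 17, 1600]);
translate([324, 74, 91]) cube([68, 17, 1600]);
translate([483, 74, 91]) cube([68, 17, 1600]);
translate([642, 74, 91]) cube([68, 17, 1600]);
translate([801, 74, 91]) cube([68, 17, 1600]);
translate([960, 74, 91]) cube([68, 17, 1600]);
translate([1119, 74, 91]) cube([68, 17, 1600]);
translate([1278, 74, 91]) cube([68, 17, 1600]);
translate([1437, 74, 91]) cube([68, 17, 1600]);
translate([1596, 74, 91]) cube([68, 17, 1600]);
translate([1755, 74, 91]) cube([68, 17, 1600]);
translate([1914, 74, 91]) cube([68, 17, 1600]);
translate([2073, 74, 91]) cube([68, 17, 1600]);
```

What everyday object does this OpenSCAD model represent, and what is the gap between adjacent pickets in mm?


A fence section. The picket gap is 91 mm.

Two posts, two rails, 13 pickets — a fence section. Span 2163 mm holds 13 pickets of 68 mm with 14 equal gaps: ⌊(2163 − 13·68) / 14⌋ = 91 mm.


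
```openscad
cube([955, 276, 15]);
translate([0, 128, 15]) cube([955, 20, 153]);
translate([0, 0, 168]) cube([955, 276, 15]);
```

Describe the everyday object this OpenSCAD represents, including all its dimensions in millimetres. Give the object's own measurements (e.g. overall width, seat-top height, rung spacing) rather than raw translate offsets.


An I-beam lying along x, 955 mm long. Overall section height 183 mm. Two flanges 276 mm wide (y) and 15 mm thick, one on the floor and one at the top; a web 20 mm thick runs between them, centred on the flange width.


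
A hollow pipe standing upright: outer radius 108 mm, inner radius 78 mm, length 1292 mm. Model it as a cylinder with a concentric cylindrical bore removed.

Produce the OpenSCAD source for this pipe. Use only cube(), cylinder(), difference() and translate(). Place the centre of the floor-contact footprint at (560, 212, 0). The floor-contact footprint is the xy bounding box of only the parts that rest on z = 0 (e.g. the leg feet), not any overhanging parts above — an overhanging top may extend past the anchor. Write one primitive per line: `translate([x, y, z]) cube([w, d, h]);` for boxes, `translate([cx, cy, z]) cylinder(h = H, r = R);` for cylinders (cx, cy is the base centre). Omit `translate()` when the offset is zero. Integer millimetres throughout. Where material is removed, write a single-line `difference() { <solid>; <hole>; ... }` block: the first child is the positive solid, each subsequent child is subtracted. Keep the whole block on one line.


difference() { translate([560, 212, 0]) cylinder(h = 1292, r = 108); translate([560, 212, 0]) cylinder(h = 1292, r = 78); }


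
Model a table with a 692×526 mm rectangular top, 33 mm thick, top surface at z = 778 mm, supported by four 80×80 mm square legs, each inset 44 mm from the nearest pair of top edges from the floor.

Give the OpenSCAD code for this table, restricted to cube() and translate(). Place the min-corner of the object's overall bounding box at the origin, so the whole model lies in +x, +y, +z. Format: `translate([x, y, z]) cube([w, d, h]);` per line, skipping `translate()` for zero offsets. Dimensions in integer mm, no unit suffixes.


translate([0, 0, 745]) cube([692, 526, 33]);
translate([44, 44, 0]) cube([80, 80, 745]);
translate([568, 44, 0]) cube([80, 80, 745]);
translate([44, 402, 0]) cube([80, 80, 745]);
translate([568, 402, 0]) cube([80, 80, 745]);


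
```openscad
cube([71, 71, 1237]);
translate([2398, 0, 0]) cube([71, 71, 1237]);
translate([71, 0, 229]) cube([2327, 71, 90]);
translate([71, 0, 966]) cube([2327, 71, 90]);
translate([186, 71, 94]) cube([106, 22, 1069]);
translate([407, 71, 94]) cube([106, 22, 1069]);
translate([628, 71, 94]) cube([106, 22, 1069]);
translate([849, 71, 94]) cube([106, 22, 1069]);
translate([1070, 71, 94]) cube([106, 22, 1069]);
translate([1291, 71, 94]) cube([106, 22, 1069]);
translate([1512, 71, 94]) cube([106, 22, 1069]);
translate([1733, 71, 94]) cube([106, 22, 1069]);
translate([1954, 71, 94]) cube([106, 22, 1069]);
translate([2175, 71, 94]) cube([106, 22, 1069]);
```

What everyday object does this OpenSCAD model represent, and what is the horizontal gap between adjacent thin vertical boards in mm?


A fence section. The picket gap is 115 mm.

Two posts, two rails, 10 pickets — a fence section. Span 2327 mm holds 10 pickets of 106 mm with 11 equal gaps: ⌊(2327 − 10·106) / 11⌋ = 115 mm.


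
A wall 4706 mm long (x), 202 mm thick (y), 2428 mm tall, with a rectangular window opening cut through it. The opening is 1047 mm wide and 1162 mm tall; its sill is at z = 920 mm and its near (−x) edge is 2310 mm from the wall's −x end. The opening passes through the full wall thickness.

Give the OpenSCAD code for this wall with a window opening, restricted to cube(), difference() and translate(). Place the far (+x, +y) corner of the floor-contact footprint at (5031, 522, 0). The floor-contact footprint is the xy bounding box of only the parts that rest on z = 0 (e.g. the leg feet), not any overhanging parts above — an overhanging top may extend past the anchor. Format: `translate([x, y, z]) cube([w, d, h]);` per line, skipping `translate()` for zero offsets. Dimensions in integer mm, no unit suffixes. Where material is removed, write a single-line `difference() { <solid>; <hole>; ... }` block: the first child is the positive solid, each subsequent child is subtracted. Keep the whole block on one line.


difference() { translate([325, 320, 0]) cube([4706, 202, 2428]); translate([2635, 320, 920]) cube([1047, 202, 1162]); }


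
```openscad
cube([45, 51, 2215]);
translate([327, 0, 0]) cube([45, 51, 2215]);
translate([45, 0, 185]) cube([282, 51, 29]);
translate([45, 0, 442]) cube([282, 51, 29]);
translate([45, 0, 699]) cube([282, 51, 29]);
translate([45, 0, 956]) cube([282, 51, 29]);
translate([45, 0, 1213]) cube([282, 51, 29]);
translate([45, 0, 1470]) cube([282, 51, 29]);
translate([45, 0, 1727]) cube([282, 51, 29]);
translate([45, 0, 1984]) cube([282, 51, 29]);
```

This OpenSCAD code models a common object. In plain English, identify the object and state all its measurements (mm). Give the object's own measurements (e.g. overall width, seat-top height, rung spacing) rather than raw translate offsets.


A straight ladder. Two 45×51 mm vertical rails, 2215 mm tall, stand 372 mm apart (outside-to-outside) with their front faces coplanar on the −y side. 8 rungs, each 51 mm deep and 29 mm tall, span between the inner faces of the rails, front faces flush with the rails. The lowest rung's underside is at z = 185 mm and rungs are spaced 257 mm apart (underside to underside).
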